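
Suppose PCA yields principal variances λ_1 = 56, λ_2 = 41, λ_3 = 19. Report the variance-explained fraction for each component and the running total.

Step 1 — total variance = trace(Sigma) = Σ λ_i = 56 + 41 + 19 = 116.

Step 2 — fraction explained by component i = λ_i / Σ λ:
  PC1: 56/116 = 0.4828
  PC2: 41/116 = 0.3534
  PC3: 19/116 = 0.1638

Step 3 — cumulative fraction after k components = (λ_1 + ... + λ_k) / Σ λ:
  k = 1: 56/116 = 0.4828
  k = 2: (56 + 41)/116 = 97/116 = 0.8362
  k = 3: (56 + 41 + 19)/116 = 116/116 = 1

Summary (fraction, with percent):

explained: PC1 0.4828 (48.28%), PC2 0.3534 (35.34%), PC3 0.1638 (16.38%);  cumulative: 0.4828, 0.8362, 1


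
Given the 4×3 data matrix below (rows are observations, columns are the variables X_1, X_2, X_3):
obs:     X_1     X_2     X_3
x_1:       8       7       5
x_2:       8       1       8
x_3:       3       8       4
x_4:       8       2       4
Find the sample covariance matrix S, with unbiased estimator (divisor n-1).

Step 1 — column means:
  mean(X_1) = (8 + 8 + 3 + 8) / 4 = 27/4 = 6.75
  mean(X_2) = (7 + 1 + 8 + 2) / 4 = 18/4 = 4.5
  mean(X_3) = (5 + 8 + 4 + 4) / 4 = 21/4 = 5.25

Step 2 — sample covariance S[i,j] = (1/(n-1)) · Σ_k (x_{k,i} - mean_i) · (x_{k,j} - mean_j), with n-1 = 3.
  S[X_1,X_1] = ((1.25)·(1.25) + (1.25)·(1.25) + (-3.75)·(-3.75) + (1.25)·(1.25)) / 3 = 18.75/3 = 6.25
  S[X_1,X_2] = ((1.25)·(2.5) + (1.25)·(-3.5) + (-3.75)·(3.5) + (1.25)·(-2.5)) / 3 = -17.5/3 = -5.8333
  S[X_1,X_3] = ((1.25)·(-0.25) + (1.25)·(2.75) + (-3.75)·(-1.25) + (1.25)·(-1.25)) / 3 = 6.25/3 = 2.0833
  S[X_2,X_2] = ((2.5)·(2.5) + (-3.5)·(-3.5) + (3.5)·(3.5) + (-2.5)·(-2.5)) / 3 = 37/3 = 12.3333
  S[X_2,X_3] = ((2.5)·(-0.25) + (-3.5)·(2.75) + (3.5)·(-1.25) + (-2.5)·(-1.25)) / 3 = -11.5/3 = -3.8333
  S[X_3,X_3] = ((-0.25)·(-0.25) + (2.75)·(2.75) + (-1.25)·(-1.25) + (-1.25)·(-1.25)) / 3 = 10.75/3 = 3.5833

S is symmetric (S[j,i] = S[i,j]). Assembling:

S = [[6.25, -5.8333, 2.0833],
 [-5.8333, 12.3333, -3.8333],
 [2.0833, -3.8333, 3.5833]]


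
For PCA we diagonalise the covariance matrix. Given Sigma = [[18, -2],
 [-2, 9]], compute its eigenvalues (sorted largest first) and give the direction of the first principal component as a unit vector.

Step 1 — characteristic polynomial of 2×2 Sigma:
  det(Sigma - λI) = λ² - trace · λ + det = 0.
  trace = 18 + 9 = 27, det = 18·9 - (-2)² = 158.
Step 2 — discriminant:
  Δ = trace² - 4·det = 729 - 632 = 97.
Step 3 — eigenvalues:
  λ = (trace ± √Δ)/2 = (27 ± 9.8489)/2,
  λ_1 = 18.4244,  λ_2 = 8.5756.

Step 4 — unit eigenvector for λ_1: solve (Sigma - λ_1 I)v = 0. First row:
  (18 - 18.4244)·v_x + (-2)·v_y = 0, i.e. (-0.4244)·v_x + (-2)·v_y = 0,
  so v ∝ (b, λ_1 - a) = (-2, 0.4244); multiply by -1 so the first entry is positive: u = (2, -0.4244).
  ||u|| = √((2)² + (-0.4244)²) = √(4.1801) ≈ 2.0445,
  v_1 = u/||u|| ≈ (0.9782, -0.2076) (||v_1|| = 1).

λ_1 = 18.4244,  λ_2 = 8.5756;  v_1 ≈ (0.9782, -0.2076)


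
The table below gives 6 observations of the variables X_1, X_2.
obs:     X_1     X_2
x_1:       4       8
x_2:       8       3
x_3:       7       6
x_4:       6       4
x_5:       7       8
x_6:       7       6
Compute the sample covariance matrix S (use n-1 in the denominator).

Step 1 — column means:
  mean(X_1) = (4 + 8 + 7 + 6 + 7 + 7) / 6 = 39/6 = 6.5
  mean(X_2) = (8 + 3 + 6 + 4 + 8 + 6) / 6 = 35/6 = 5.8333

Step 2 — sample covariance S[i,j] = (1/(n-1)) · Σ_k (x_{k,i} - mean_i) · (x_{k,j} - mean_j), with n-1 = 5.
  S[X_1,X_1] = ((-2.5)·(-2.5) + (1.5)·(1.5) + (0.5)·(0.5) + (-0.5)·(-0.5) + (0.5)·(0.5) + (0.5)·(0.5)) / 5 = 9.5/5 = 1.9
  S[X_1,X_2] = ((-2.5)·(2.1667) + (1.5)·(-2.8333) + (0.5)·(0.1667) + (-0.5)·(-1.8333) + (0.5)·(2.1667) + (0.5)·(0.1667)) / 5 = -7.5/5 = -1.5
  S[X_2,X_2] = ((2.1667)·(2.1667) + (-2.8333)·(-2.8333) + (0.1667)·(0.1667) + (-1.8333)·(-1.8333) + (2.1667)·(2.1667) + (0.1667)·(0.1667)) / 5 = 20.8333/5 = 4.1667

S is symmetric (S[j,i] = S[i,j]). Assembling:

S = [[1.9, -1.5],
 [-1.5, 4.1667]]


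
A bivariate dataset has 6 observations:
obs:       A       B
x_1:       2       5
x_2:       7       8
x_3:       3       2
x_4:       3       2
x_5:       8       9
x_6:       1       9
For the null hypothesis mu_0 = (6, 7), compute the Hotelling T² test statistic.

Step 1 — sample mean vector:
  mean(A) = (2 + 7 + 3 + 3 + 8 + 1) / 6 = 24/6 = 4
  mean(B) = (5 + 8 + 2 + 2 + 9 + 9) / 6 = 35/6 = 5.8333
  x̄ = (4, 5.8333),  deviation x̄ - mu_0 = (4, 5.8333) - (6, 7) = (-2, -1.1667).

Step 2 — sample covariance matrix, S[i,j] = (1/(n-1)) · Σ_k (x_{k,i} - mean_i) · (x_{k,j} - mean_j), divisor n-1 = 5:
  S[A,A] = ((-2)·(-2) + (3)·(3) + (-1)·(-1) + (-1)·(-1) + (4)·(4) + (-3)·(-3)) / 5 = 40/5 = 8
  S[A,B] = ((-2)·(-0.8333) + (3)·(2.1667) + (-1)·(-3.8333) + (-1)·(-3.8333) + (4)·(3.1667) + (-3)·(3.1667)) / 5 = 19/5 = 3.8
  S[B,B] = ((-0.8333)·(-0.8333) + (2.1667)·(2.1667) + (-3.8333)·(-3.8333) + (-3.8333)·(-3.8333) + (3.1667)·(3.1667) + (3.1667)·(3.1667)) / 5 = 54.8333/5 = 10.9667
  S = [[8, 3.8],
 [3.8, 10.9667]].

Step 3 — invert S. det(S) = 8·10.9667 - (3.8)² = 73.2933.
  S^{-1} = (1/det) · [[d, -b], [-b, a]] = [[0.1496, -0.0518],
 [-0.0518, 0.1092]].

Step 4 — quadratic form (x̄ - mu_0)^T · S^{-1} · (x̄ - mu_0):
  S^{-1} · (x̄ - mu_0) = (-0.2388, -0.0236),
  (x̄ - mu_0)^T · [...] = (-2)·(-0.2388) + (-1.1667)·(-0.0236) = 0.5051.

Step 5 — scale by n: T² = 6 · 0.5051 = 3.0307.

T² ≈ 3.0307


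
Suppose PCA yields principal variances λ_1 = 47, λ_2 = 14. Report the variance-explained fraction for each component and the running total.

Step 1 — total variance = trace(Sigma) = Σ λ_i = 47 + 14 = 61.

Step 2 — fraction explained by component i = λ_i / Σ λ:
  PC1: 47/61 = 0.7705
  PC2: 14/61 = 0.2295

Step 3 — cumulative fraction after k components = (λ_1 + ... + λ_k) / Σ λ:
  k = 1: 47/61 = 0.7705
  k = 2: (47 + 14)/61 = 61/61 = 1

Summary (fraction, with percent):

explained: PC1 0.7705 (77.05%), PC2 0.2295 (22.95%);  cumulative: 0.7705, 1


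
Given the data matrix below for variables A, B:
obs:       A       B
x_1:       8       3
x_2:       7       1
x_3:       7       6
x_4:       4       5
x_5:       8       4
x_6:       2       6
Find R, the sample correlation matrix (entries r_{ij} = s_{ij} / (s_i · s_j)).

Step 1 — column means:
  mean(A) = (8 + 7 + 7 + 4 + 8 + 2) / 6 = 36/6 = 6
  mean(B) = (3 + 1 + 6 + 5 + 4 + 6) / 6 = 25/6 = 4.1667

Step 2 — sample variances and covariances s[i,j] = (1/(n-1)) · Σ_k (x_{k,i} - mean_i) · (x_{k,j} - mean_j), with n-1 = 5:
  s[A,A] = ((2)·(2) + (1)·(1) + (1)·(1) + (-2)·(-2) + (2)·(2) + (-4)·(-4)) / 5 = 30/5 = 6
  s[A,B] = ((2)·(-1.1667) + (1)·(-3.1667) + (1)·(1.8333) + (-2)·(0.8333) + (2)·(-0.1667) + (-4)·(1.8333)) / 5 = -13/5 = -2.6
  s[B,B] = ((-1.1667)·(-1.1667) + (-3.1667)·(-3.1667) + (1.8333)·(1.8333) + (0.8333)·(0.8333) + (-0.1667)·(-0.1667) + (1.8333)·(1.8333)) / 5 = 18.8333/5 = 3.7667
  Sample standard deviations s_i = √(s[i,i]):
  s(A) = √(6) = 2.4495
  s(B) = √(3.7667) = 1.9408

Step 3 — r_{ij} = s_{ij} / (s_i · s_j):
  r[A,A] = 1 (diagonal).
  r[A,B] = -2.6 / (2.4495 · 1.9408) = -2.6 / 4.7539 = -0.5469
  r[B,B] = 1 (diagonal).

R is symmetric with unit diagonal. Assembling:

R = [[1, -0.5469],
 [-0.5469, 1]]


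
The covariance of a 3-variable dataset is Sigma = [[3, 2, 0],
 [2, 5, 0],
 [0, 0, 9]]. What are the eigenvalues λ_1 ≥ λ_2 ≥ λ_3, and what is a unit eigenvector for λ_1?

Step 1 — characteristic polynomial p(λ) = det(λI - Sigma) = λ³ - tr·λ² + c_1·λ - det, where tr = trace, c_1 = sum of the principal 2×2 minors, det = det(Sigma):
  tr = 3 + 5 + 9 = 17,
  c_1 = (3·5 - (2)²) + (3·9 - (0)²) + (5·9 - (0)²) = 11 + 27 + 45 = 83,
  det = 3·(5·9 - (0)²) - (2)·((2)·9 - (0)·(0)) + (0)·((2)·(0) - 5·(0)) = 3·(45) - (2)·(18) + (0)·(0) = 99.
  So p(λ) = λ³ - 17λ² + 83λ - 99.
Step 2 — look for an integer root (rational root theorem: any rational root is an integer divisor of 99). Testing λ = 9:
  p(9) = 729 - 1377 + 747 - 99 = 0  ✓
  Dividing out (λ - 9): p(λ) = (λ - 9)(λ² - 8λ + 11).
Step 3 — remaining eigenvalues from the quadratic λ² - 8λ + 11 = 0:
  Δ = 8² - 4·11 = 64 - 44 = 20,  λ = (8 ± √20)/2 = (8 ± 4.4721)/2 ≈ 6.2361 or 1.7639.
  Sorted: λ_1 = 9,  λ_2 = 6.2361,  λ_3 = 1.7639  (check: sum = 17 = tr ✓).

Step 4 — unit eigenvector for λ_1 = 9: v spans the null space of (Sigma - λ_1 I), whose rows are
  r_1 = (-6, 2, 0),  r_2 = (2, -4, 0),  r_3 = (0, 0, 0).
  v is orthogonal to every row, so take v ∝ r_1 × r_2 = ((2)·(0) - (0)·(-4), (0)·(2) - (-6)·(0), (-6)·(-4) - (2)·(2)) = (0, 0, 20).
  Rescale (divide by 20): u = (0, 0, 1).
  ||u|| = √((0)² + (0)² + (1)²) = √(1) = 1,  v_1 = u/||u|| ≈ (0, 0, 1) (||v_1|| = 1).

λ_1 = 9,  λ_2 = 6.2361,  λ_3 = 1.7639;  v_1 ≈ (0, 0, 1)


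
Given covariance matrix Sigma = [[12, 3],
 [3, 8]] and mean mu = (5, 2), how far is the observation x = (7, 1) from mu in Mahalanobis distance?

Step 1 — centre the observation: (x - mu) = (2, -1).

Step 2 — invert Sigma. det(Sigma) = 12·8 - (3)² = 87.
  Sigma^{-1} = (1/det) · [[d, -b], [-b, a]] = [[0.092, -0.0345],
 [-0.0345, 0.1379]].

Step 3 — form the quadratic (x - mu)^T · Sigma^{-1} · (x - mu):
  Sigma^{-1} · (x - mu) = (0.2184, -0.2069).
  (x - mu)^T · [Sigma^{-1} · (x - mu)] = (2)·(0.2184) + (-1)·(-0.2069) = 0.6437.

Step 4 — take square root: d = √(0.6437) ≈ 0.8023.

d(x, mu) = √(0.6437) ≈ 0.8023


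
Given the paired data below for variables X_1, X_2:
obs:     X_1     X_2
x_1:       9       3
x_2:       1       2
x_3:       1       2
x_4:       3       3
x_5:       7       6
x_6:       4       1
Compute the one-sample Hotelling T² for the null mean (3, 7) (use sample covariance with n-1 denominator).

Step 1 — sample mean vector:
  mean(X_1) = (9 + 1 + 1 + 3 + 7 + 4) / 6 = 25/6 = 4.1667
  mean(X_2) = (3 + 2 + 2 + 3 + 6 + 1) / 6 = 17/6 = 2.8333
  x̄ = (4.1667, 2.8333),  deviation x̄ - mu_0 = (4.1667, 2.8333) - (3, 7) = (1.1667, -4.1667).

Step 2 — sample covariance matrix, S[i,j] = (1/(n-1)) · Σ_k (x_{k,i} - mean_i) · (x_{k,j} - mean_j), divisor n-1 = 5:
  S[X_1,X_1] = ((4.8333)·(4.8333) + (-3.1667)·(-3.1667) + (-3.1667)·(-3.1667) + (-1.1667)·(-1.1667) + (2.8333)·(2.8333) + (-0.1667)·(-0.1667)) / 5 = 52.8333/5 = 10.5667
  S[X_1,X_2] = ((4.8333)·(0.1667) + (-3.1667)·(-0.8333) + (-3.1667)·(-0.8333) + (-1.1667)·(0.1667) + (2.8333)·(3.1667) + (-0.1667)·(-1.8333)) / 5 = 15.1667/5 = 3.0333
  S[X_2,X_2] = ((0.1667)·(0.1667) + (-0.8333)·(-0.8333) + (-0.8333)·(-0.8333) + (0.1667)·(0.1667) + (3.1667)·(3.1667) + (-1.8333)·(-1.8333)) / 5 = 14.8333/5 = 2.9667
  S = [[10.5667, 3.0333],
 [3.0333, 2.9667]].

Step 3 — invert S. det(S) = 10.5667·2.9667 - (3.0333)² = 22.1467.
  S^{-1} = (1/det) · [[d, -b], [-b, a]] = [[0.134, -0.137],
 [-0.137, 0.4771]].

Step 4 — quadratic form (x̄ - mu_0)^T · S^{-1} · (x̄ - mu_0):
  S^{-1} · (x̄ - mu_0) = (0.727, -2.1478),
  (x̄ - mu_0)^T · [...] = (1.1667)·(0.727) + (-4.1667)·(-2.1478) = 9.7973.

Step 5 — scale by n: T² = 6 · 9.7973 = 58.7839.

T² ≈ 58.7839


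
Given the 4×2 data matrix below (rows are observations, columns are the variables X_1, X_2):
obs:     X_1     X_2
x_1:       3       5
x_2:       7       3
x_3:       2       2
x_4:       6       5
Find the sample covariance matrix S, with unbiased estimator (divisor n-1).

Step 1 — column means:
  mean(X_1) = (3 + 7 + 2 + 6) / 4 = 18/4 = 4.5
  mean(X_2) = (5 + 3 + 2 + 5) / 4 = 15/4 = 3.75

Step 2 — sample covariance S[i,j] = (1/(n-1)) · Σ_k (x_{k,i} - mean_i) · (x_{k,j} - mean_j), with n-1 = 3.
  S[X_1,X_1] = ((-1.5)·(-1.5) + (2.5)·(2.5) + (-2.5)·(-2.5) + (1.5)·(1.5)) / 3 = 17/3 = 5.6667
  S[X_1,X_2] = ((-1.5)·(1.25) + (2.5)·(-0.75) + (-2.5)·(-1.75) + (1.5)·(1.25)) / 3 = 2.5/3 = 0.8333
  S[X_2,X_2] = ((1.25)·(1.25) + (-0.75)·(-0.75) + (-1.75)·(-1.75) + (1.25)·(1.25)) / 3 = 6.75/3 = 2.25

S is symmetric (S[j,i] = S[i,j]). Assembling:

S = [[5.6667, 0.8333],
 [0.8333, 2.25]]


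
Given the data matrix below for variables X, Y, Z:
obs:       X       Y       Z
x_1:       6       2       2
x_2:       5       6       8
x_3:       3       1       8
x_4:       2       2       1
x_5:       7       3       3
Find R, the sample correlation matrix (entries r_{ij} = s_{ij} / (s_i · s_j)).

Step 1 — column means:
  mean(X) = (6 + 5 + 3 + 2 + 7) / 5 = 23/5 = 4.6
  mean(Y) = (2 + 6 + 1 + 2 + 3) / 5 = 14/5 = 2.8
  mean(Z) = (2 + 8 + 8 + 1 + 3) / 5 = 22/5 = 4.4

Step 2 — sample variances and covariances s[i,j] = (1/(n-1)) · Σ_k (x_{k,i} - mean_i) · (x_{k,j} - mean_j), with n-1 = 4:
  s[X,X] = ((1.4)·(1.4) + (0.4)·(0.4) + (-1.6)·(-1.6) + (-2.6)·(-2.6) + (2.4)·(2.4)) / 4 = 17.2/4 = 4.3
  s[X,Y] = ((1.4)·(-0.8) + (0.4)·(3.2) + (-1.6)·(-1.8) + (-2.6)·(-0.8) + (2.4)·(0.2)) / 4 = 5.6/4 = 1.4
  s[X,Z] = ((1.4)·(-2.4) + (0.4)·(3.6) + (-1.6)·(3.6) + (-2.6)·(-3.4) + (2.4)·(-1.4)) / 4 = -2.2/4 = -0.55
  s[Y,Y] = ((-0.8)·(-0.8) + (3.2)·(3.2) + (-1.8)·(-1.8) + (-0.8)·(-0.8) + (0.2)·(0.2)) / 4 = 14.8/4 = 3.7
  s[Y,Z] = ((-0.8)·(-2.4) + (3.2)·(3.6) + (-1.8)·(3.6) + (-0.8)·(-3.4) + (0.2)·(-1.4)) / 4 = 9.4/4 = 2.35
  s[Z,Z] = ((-2.4)·(-2.4) + (3.6)·(3.6) + (3.6)·(3.6) + (-3.4)·(-3.4) + (-1.4)·(-1.4)) / 4 = 45.2/4 = 11.3
  Sample standard deviations s_i = √(s[i,i]):
  s(X) = √(4.3) = 2.0736
  s(Y) = √(3.7) = 1.9235
  s(Z) = √(11.3) = 3.3615

Step 3 — r_{ij} = s_{ij} / (s_i · s_j):
  r[X,X] = 1 (diagonal).
  r[X,Y] = 1.4 / (2.0736 · 1.9235) = 1.4 / 3.9887 = 0.351
  r[X,Z] = -0.55 / (2.0736 · 3.3615) = -0.55 / 6.9707 = -0.0789
  r[Y,Y] = 1 (diagonal).
  r[Y,Z] = 2.35 / (1.9235 · 3.3615) = 2.35 / 6.4661 = 0.3634
  r[Z,Z] = 1 (diagonal).

R is symmetric with unit diagonal. Assembling:

R = [[1, 0.351, -0.0789],
 [0.351, 1, 0.3634],
 [-0.0789, 0.3634, 1]]


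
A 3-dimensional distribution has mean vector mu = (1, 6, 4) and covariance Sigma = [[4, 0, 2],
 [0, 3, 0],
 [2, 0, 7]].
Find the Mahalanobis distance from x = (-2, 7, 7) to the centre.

Step 1 — centre the observation: (x - mu) = (-3, 1, 3).

Step 2 — invert Sigma (cofactor / det for 3×3, or solve directly):
  Sigma^{-1} = [[0.2917, 0, -0.0833],
 [0, 0.3333, 0],
 [-0.0833, 0, 0.1667]].

Step 3 — form the quadratic (x - mu)^T · Sigma^{-1} · (x - mu):
  Sigma^{-1} · (x - mu) = (-1.125, 0.3333, 0.75).
  (x - mu)^T · [Sigma^{-1} · (x - mu)] = (-3)·(-1.125) + (1)·(0.3333) + (3)·(0.75) = 5.9583.

Step 4 — take square root: d = √(5.9583) ≈ 2.441.

d(x, mu) = √(5.9583) ≈ 2.441


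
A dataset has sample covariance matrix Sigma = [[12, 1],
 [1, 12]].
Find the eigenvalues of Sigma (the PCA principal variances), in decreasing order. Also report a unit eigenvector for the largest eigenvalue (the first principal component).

Step 1 — characteristic polynomial of 2×2 Sigma:
  det(Sigma - λI) = λ² - trace · λ + det = 0.
  trace = 12 + 12 = 24, det = 12·12 - (1)² = 143.
Step 2 — discriminant:
  Δ = trace² - 4·det = 576 - 572 = 4.
Step 3 — eigenvalues:
  λ = (trace ± √Δ)/2 = (24 ± 2)/2,
  λ_1 = 13,  λ_2 = 11.

Step 4 — unit eigenvector for λ_1: solve (Sigma - λ_1 I)v = 0. First row:
  (12 - 13)·v_x + (1)·v_y = 0, i.e. (-1)·v_x + (1)·v_y = 0,
  so v ∝ (b, λ_1 - a) = (1, 1) = u.
  ||u|| = √((1)² + (1)²) = √(2) ≈ 1.4142,
  v_1 = u/||u|| ≈ (0.7071, 0.7071) (||v_1|| = 1).

λ_1 = 13,  λ_2 = 11;  v_1 ≈ (0.7071, 0.7071)


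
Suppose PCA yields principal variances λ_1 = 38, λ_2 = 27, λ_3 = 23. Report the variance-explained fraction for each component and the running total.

Step 1 — total variance = trace(Sigma) = Σ λ_i = 38 + 27 + 23 = 88.

Step 2 — fraction explained by component i = λ_i / Σ λ:
  PC1: 38/88 = 0.4318
  PC2: 27/88 = 0.3068
  PC3: 23/88 = 0.2614

Step 3 — cumulative fraction after k components = (λ_1 + ... + λ_k) / Σ λ:
  k = 1: 38/88 = 0.4318
  k = 2: (38 + 27)/88 = 65/88 = 0.7386
  k = 3: (38 + 27 + 23)/88 = 88/88 = 1

Summary (fraction, with percent):

explained: PC1 0.4318 (43.18%), PC2 0.3068 (30.68%), PC3 0.2614 (26.14%);  cumulative: 0.4318, 0.7386, 1


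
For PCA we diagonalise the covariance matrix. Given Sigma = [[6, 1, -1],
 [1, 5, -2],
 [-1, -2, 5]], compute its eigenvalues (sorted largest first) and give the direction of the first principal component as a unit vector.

Step 1 — characteristic polynomial p(λ) = det(λI - Sigma) = λ³ - tr·λ² + c_1·λ - det, where tr = trace, c_1 = sum of the principal 2×2 minors, det = det(Sigma):
  tr = 6 + 5 + 5 = 16,
  c_1 = (6·5 - (1)²) + (6·5 - (-1)²) + (5·5 - (-2)²) = 29 + 29 + 21 = 79,
  det = 6·(5·5 - (-2)²) - (1)·((1)·5 - (-2)·(-1)) + (-1)·((1)·(-2) - 5·(-1)) = 6·(21) - (1)·(3) + (-1)·(3) = 120.
  So p(λ) = λ³ - 16λ² + 79λ - 120.
Step 2 — look for an integer root (rational root theorem: any rational root is an integer divisor of 120). Testing λ = 3:
  p(3) = 27 - 144 + 237 - 120 = 0  ✓
  Dividing out (λ - 3): p(λ) = (λ - 3)(λ² - 13λ + 40).
Step 3 — remaining eigenvalues from the quadratic λ² - 13λ + 40 = 0:
  Δ = 13² - 4·40 = 169 - 160 = 9,  λ = (13 ± √9)/2 = (13 ± 3)/2 = 8 or 5.
  Sorted: λ_1 = 8,  λ_2 = 5,  λ_3 = 3  (check: sum = 16 = tr ✓).

Step 4 — unit eigenvector for λ_1 = 8: v spans the null space of (Sigma - λ_1 I), whose rows are
  r_1 = (-2, 1, -1),  r_2 = (1, -3, -2),  r_3 = (-1, -2, -3).
  v is orthogonal to every row, so take v ∝ r_1 × r_2 = ((1)·(-2) - (-1)·(-3), (-1)·(1) - (-2)·(-2), (-2)·(-3) - (1)·(1)) = (-5, -5, 5).
  Rescale (divide by 5; multiply by -1 so the first nonzero entry is positive): u = (1, 1, -1).
  ||u|| = √((1)² + (1)² + (-1)²) = √(3) ≈ 1.7321,  v_1 = u/||u|| ≈ (0.5774, 0.5774, -0.5774) (||v_1|| = 1).

λ_1 = 8,  λ_2 = 5,  λ_3 = 3;  v_1 ≈ (0.5774, 0.5774, -0.5774)


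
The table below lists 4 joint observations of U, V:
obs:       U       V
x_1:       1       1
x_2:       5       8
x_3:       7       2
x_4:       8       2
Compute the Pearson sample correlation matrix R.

Step 1 — column means:
  mean(U) = (1 + 5 + 7 + 8) / 4 = 21/4 = 5.25
  mean(V) = (1 + 8 + 2 + 2) / 4 = 13/4 = 3.25

Step 2 — sample variances and covariances s[i,j] = (1/(n-1)) · Σ_k (x_{k,i} - mean_i) · (x_{k,j} - mean_j), with n-1 = 3:
  s[U,U] = ((-4.25)·(-4.25) + (-0.25)·(-0.25) + (1.75)·(1.75) + (2.75)·(2.75)) / 3 = 28.75/3 = 9.5833
  s[U,V] = ((-4.25)·(-2.25) + (-0.25)·(4.75) + (1.75)·(-1.25) + (2.75)·(-1.25)) / 3 = 2.75/3 = 0.9167
  s[V,V] = ((-2.25)·(-2.25) + (4.75)·(4.75) + (-1.25)·(-1.25) + (-1.25)·(-1.25)) / 3 = 30.75/3 = 10.25
  Sample standard deviations s_i = √(s[i,i]):
  s(U) = √(9.5833) = 3.0957
  s(V) = √(10.25) = 3.2016

Step 3 — r_{ij} = s_{ij} / (s_i · s_j):
  r[U,U] = 1 (diagonal).
  r[U,V] = 0.9167 / (3.0957 · 3.2016) = 0.9167 / 9.9111 = 0.0925
  r[V,V] = 1 (diagonal).

R is symmetric with unit diagonal. Assembling:

R = [[1, 0.0925],
 [0.0925, 1]]


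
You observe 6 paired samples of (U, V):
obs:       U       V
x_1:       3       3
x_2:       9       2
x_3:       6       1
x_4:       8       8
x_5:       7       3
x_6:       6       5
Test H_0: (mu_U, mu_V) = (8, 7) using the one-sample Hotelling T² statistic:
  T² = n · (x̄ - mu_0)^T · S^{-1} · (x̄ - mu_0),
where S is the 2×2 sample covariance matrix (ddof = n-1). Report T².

Step 1 — sample mean vector:
  mean(U) = (3 + 9 + 6 + 8 + 7 + 6) / 6 = 39/6 = 6.5
  mean(V) = (3 + 2 + 1 + 8 + 3 + 5) / 6 = 22/6 = 3.6667
  x̄ = (6.5, 3.6667),  deviation x̄ - mu_0 = (6.5, 3.6667) - (8, 7) = (-1.5, -3.3333).

Step 2 — sample covariance matrix, S[i,j] = (1/(n-1)) · Σ_k (x_{k,i} - mean_i) · (x_{k,j} - mean_j), divisor n-1 = 5:
  S[U,U] = ((-3.5)·(-3.5) + (2.5)·(2.5) + (-0.5)·(-0.5) + (1.5)·(1.5) + (0.5)·(0.5) + (-0.5)·(-0.5)) / 5 = 21.5/5 = 4.3
  S[U,V] = ((-3.5)·(-0.6667) + (2.5)·(-1.6667) + (-0.5)·(-2.6667) + (1.5)·(4.3333) + (0.5)·(-0.6667) + (-0.5)·(1.3333)) / 5 = 5/5 = 1
  S[V,V] = ((-0.6667)·(-0.6667) + (-1.6667)·(-1.6667) + (-2.6667)·(-2.6667) + (4.3333)·(4.3333) + (-0.6667)·(-0.6667) + (1.3333)·(1.3333)) / 5 = 31.3333/5 = 6.2667
  S = [[4.3, 1],
 [1, 6.2667]].

Step 3 — invert S. det(S) = 4.3·6.2667 - (1)² = 25.9467.
  S^{-1} = (1/det) · [[d, -b], [-b, a]] = [[0.2415, -0.0385],
 [-0.0385, 0.1657]].

Step 4 — quadratic form (x̄ - mu_0)^T · S^{-1} · (x̄ - mu_0):
  S^{-1} · (x̄ - mu_0) = (-0.2338, -0.4946),
  (x̄ - mu_0)^T · [...] = (-1.5)·(-0.2338) + (-3.3333)·(-0.4946) = 1.9994.

Step 5 — scale by n: T² = 6 · 1.9994 = 11.9964.

T² ≈ 11.9964


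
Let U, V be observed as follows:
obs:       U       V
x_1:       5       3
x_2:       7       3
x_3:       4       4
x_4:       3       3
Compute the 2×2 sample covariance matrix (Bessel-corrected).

Step 1 — column means:
  mean(U) = (5 + 7 + 4 + 3) / 4 = 19/4 = 4.75
  mean(V) = (3 + 3 + 4 + 3) / 4 = 13/4 = 3.25

Step 2 — sample covariance S[i,j] = (1/(n-1)) · Σ_k (x_{k,i} - mean_i) · (x_{k,j} - mean_j), with n-1 = 3.
  S[U,U] = ((0.25)·(0.25) + (2.25)·(2.25) + (-0.75)·(-0.75) + (-1.75)·(-1.75)) / 3 = 8.75/3 = 2.9167
  S[U,V] = ((0.25)·(-0.25) + (2.25)·(-0.25) + (-0.75)·(0.75) + (-1.75)·(-0.25)) / 3 = -0.75/3 = -0.25
  S[V,V] = ((-0.25)·(-0.25) + (-0.25)·(-0.25) + (0.75)·(0.75) + (-0.25)·(-0.25)) / 3 = 0.75/3 = 0.25

S is symmetric (S[j,i] = S[i,j]). Assembling:

S = [[2.9167, -0.25],
 [-0.25, 0.25]]


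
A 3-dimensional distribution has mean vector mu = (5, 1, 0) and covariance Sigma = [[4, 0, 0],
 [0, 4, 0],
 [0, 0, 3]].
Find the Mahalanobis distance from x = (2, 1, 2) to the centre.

Step 1 — centre the observation: (x - mu) = (-3, 0, 2).

Step 2 — invert Sigma (cofactor / det for 3×3, or solve directly):
  Sigma^{-1} = [[0.25, 0, 0],
 [0, 0.25, 0],
 [0, 0, 0.3333]].

Step 3 — form the quadratic (x - mu)^T · Sigma^{-1} · (x - mu):
  Sigma^{-1} · (x - mu) = (-0.75, 0, 0.6667).
  (x - mu)^T · [Sigma^{-1} · (x - mu)] = (-3)·(-0.75) + (0)·(0) + (2)·(0.6667) = 3.5833.

Step 4 — take square root: d = √(3.5833) ≈ 1.893.

d(x, mu) = √(3.5833) ≈ 1.893


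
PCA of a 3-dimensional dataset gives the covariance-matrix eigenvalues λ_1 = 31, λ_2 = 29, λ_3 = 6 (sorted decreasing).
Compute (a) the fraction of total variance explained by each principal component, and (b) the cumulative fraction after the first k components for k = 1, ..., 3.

Step 1 — total variance = trace(Sigma) = Σ λ_i = 31 + 29 + 6 = 66.

Step 2 — fraction explained by component i = λ_i / Σ λ:
  PC1: 31/66 = 0.4697
  PC2: 29/66 = 0.4394
  PC3: 6/66 = 0.0909

Step 3 — cumulative fraction after k components = (λ_1 + ... + λ_k) / Σ λ:
  k = 1: 31/66 = 0.4697
  k = 2: (31 + 29)/66 = 60/66 = 0.9091
  k = 3: (31 + 29 + 6)/66 = 66/66 = 1

Summary (fraction, with percent):

explained: PC1 0.4697 (46.97%), PC2 0.4394 (43.94%), PC3 0.0909 (9.09%);  cumulative: 0.4697, 0.9091, 1


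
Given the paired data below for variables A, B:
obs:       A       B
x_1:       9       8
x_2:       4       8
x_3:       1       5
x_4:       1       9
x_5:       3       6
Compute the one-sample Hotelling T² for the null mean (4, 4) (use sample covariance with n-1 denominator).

Step 1 — sample mean vector:
  mean(A) = (9 + 4 + 1 + 1 + 3) / 5 = 18/5 = 3.6
  mean(B) = (8 + 8 + 5 + 9 + 6) / 5 = 36/5 = 7.2
  x̄ = (3.6, 7.2),  deviation x̄ - mu_0 = (3.6, 7.2) - (4, 4) = (-0.4, 3.2).

Step 2 — sample covariance matrix, S[i,j] = (1/(n-1)) · Σ_k (x_{k,i} - mean_i) · (x_{k,j} - mean_j), divisor n-1 = 4:
  S[A,A] = ((5.4)·(5.4) + (0.4)·(0.4) + (-2.6)·(-2.6) + (-2.6)·(-2.6) + (-0.6)·(-0.6)) / 4 = 43.2/4 = 10.8
  S[A,B] = ((5.4)·(0.8) + (0.4)·(0.8) + (-2.6)·(-2.2) + (-2.6)·(1.8) + (-0.6)·(-1.2)) / 4 = 6.4/4 = 1.6
  S[B,B] = ((0.8)·(0.8) + (0.8)·(0.8) + (-2.2)·(-2.2) + (1.8)·(1.8) + (-1.2)·(-1.2)) / 4 = 10.8/4 = 2.7
  S = [[10.8, 1.6],
 [1.6, 2.7]].

Step 3 — invert S. det(S) = 10.8·2.7 - (1.6)² = 26.6.
  S^{-1} = (1/det) · [[d, -b], [-b, a]] = [[0.1015, -0.0602],
 [-0.0602, 0.406]].

Step 4 — quadratic form (x̄ - mu_0)^T · S^{-1} · (x̄ - mu_0):
  S^{-1} · (x̄ - mu_0) = (-0.2331, 1.3233),
  (x̄ - mu_0)^T · [...] = (-0.4)·(-0.2331) + (3.2)·(1.3233) = 4.3278.

Step 5 — scale by n: T² = 5 · 4.3278 = 21.6391.

T² ≈ 21.6391


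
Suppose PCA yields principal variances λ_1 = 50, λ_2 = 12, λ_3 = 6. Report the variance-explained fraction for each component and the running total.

Step 1 — total variance = trace(Sigma) = Σ λ_i = 50 + 12 + 6 = 68.

Step 2 — fraction explained by component i = λ_i / Σ λ:
  PC1: 50/68 = 0.7353
  PC2: 12/68 = 0.1765
  PC3: 6/68 = 0.0882

Step 3 — cumulative fraction after k components = (λ_1 + ... + λ_k) / Σ λ:
  k = 1: 50/68 = 0.7353
  k = 2: (50 + 12)/68 = 62/68 = 0.9118
  k = 3: (50 + 12 + 6)/68 = 68/68 = 1

Summary (fraction, with percent):

explained: PC1 0.7353 (73.53%), PC2 0.1765 (17.65%), PC3 0.0882 (8.82%);  cumulative: 0.7353, 0.9118, 1


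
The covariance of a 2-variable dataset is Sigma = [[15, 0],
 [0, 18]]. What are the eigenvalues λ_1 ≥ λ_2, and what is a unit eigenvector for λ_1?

Step 1 — characteristic polynomial of 2×2 Sigma:
  det(Sigma - λI) = λ² - trace · λ + det = 0.
  trace = 15 + 18 = 33, det = 15·18 - (0)² = 270.
Step 2 — discriminant:
  Δ = trace² - 4·det = 1089 - 1080 = 9.
Step 3 — eigenvalues:
  λ = (trace ± √Δ)/2 = (33 ± 3)/2,
  λ_1 = 18,  λ_2 = 15.

Step 4 — unit eigenvector for λ_1: Sigma is diagonal, so its eigenvectors are the coordinate axes. λ_1 = 18 is the diagonal entry on the second coordinate axis, hence
  v_1 = (0, 1) (||v_1|| = 1).

λ_1 = 18,  λ_2 = 15;  v_1 ≈ (0, 1)


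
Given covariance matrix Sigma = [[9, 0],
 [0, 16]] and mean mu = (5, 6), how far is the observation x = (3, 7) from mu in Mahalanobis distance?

Step 1 — centre the observation: (x - mu) = (-2, 1).

Step 2 — invert Sigma. det(Sigma) = 9·16 - (0)² = 144.
  Sigma^{-1} = (1/det) · [[d, -b], [-b, a]] = [[0.1111, 0],
 [0, 0.0625]].

Step 3 — form the quadratic (x - mu)^T · Sigma^{-1} · (x - mu):
  Sigma^{-1} · (x - mu) = (-0.2222, 0.0625).
  (x - mu)^T · [Sigma^{-1} · (x - mu)] = (-2)·(-0.2222) + (1)·(0.0625) = 0.5069.

Step 4 — take square root: d = √(0.5069) ≈ 0.712.

d(x, mu) = √(0.5069) ≈ 0.712


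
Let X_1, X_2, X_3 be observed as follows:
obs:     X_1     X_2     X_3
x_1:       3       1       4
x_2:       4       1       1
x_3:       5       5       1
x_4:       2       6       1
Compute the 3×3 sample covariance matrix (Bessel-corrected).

Step 1 — column means:
  mean(X_1) = (3 + 4 + 5 + 2) / 4 = 14/4 = 3.5
  mean(X_2) = (1 + 1 + 5 + 6) / 4 = 13/4 = 3.25
  mean(X_3) = (4 + 1 + 1 + 1) / 4 = 7/4 = 1.75

Step 2 — sample covariance S[i,j] = (1/(n-1)) · Σ_k (x_{k,i} - mean_i) · (x_{k,j} - mean_j), with n-1 = 3.
  S[X_1,X_1] = ((-0.5)·(-0.5) + (0.5)·(0.5) + (1.5)·(1.5) + (-1.5)·(-1.5)) / 3 = 5/3 = 1.6667
  S[X_1,X_2] = ((-0.5)·(-2.25) + (0.5)·(-2.25) + (1.5)·(1.75) + (-1.5)·(2.75)) / 3 = -1.5/3 = -0.5
  S[X_1,X_3] = ((-0.5)·(2.25) + (0.5)·(-0.75) + (1.5)·(-0.75) + (-1.5)·(-0.75)) / 3 = -1.5/3 = -0.5
  S[X_2,X_2] = ((-2.25)·(-2.25) + (-2.25)·(-2.25) + (1.75)·(1.75) + (2.75)·(2.75)) / 3 = 20.75/3 = 6.9167
  S[X_2,X_3] = ((-2.25)·(2.25) + (-2.25)·(-0.75) + (1.75)·(-0.75) + (2.75)·(-0.75)) / 3 = -6.75/3 = -2.25
  S[X_3,X_3] = ((2.25)·(2.25) + (-0.75)·(-0.75) + (-0.75)·(-0.75) + (-0.75)·(-0.75)) / 3 = 6.75/3 = 2.25

S is symmetric (S[j,i] = S[i,j]). Assembling:

S = [[1.6667, -0.5, -0.5],
 [-0.5, 6.9167, -2.25],
 [-0.5, -2.25, 2.25]]


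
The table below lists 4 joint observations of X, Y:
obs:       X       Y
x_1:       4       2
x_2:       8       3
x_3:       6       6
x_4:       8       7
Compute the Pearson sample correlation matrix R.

Step 1 — column means:
  mean(X) = (4 + 8 + 6 + 8) / 4 = 26/4 = 6.5
  mean(Y) = (2 + 3 + 6 + 7) / 4 = 18/4 = 4.5

Step 2 — sample variances and covariances s[i,j] = (1/(n-1)) · Σ_k (x_{k,i} - mean_i) · (x_{k,j} - mean_j), with n-1 = 3:
  s[X,X] = ((-2.5)·(-2.5) + (1.5)·(1.5) + (-0.5)·(-0.5) + (1.5)·(1.5)) / 3 = 11/3 = 3.6667
  s[X,Y] = ((-2.5)·(-2.5) + (1.5)·(-1.5) + (-0.5)·(1.5) + (1.5)·(2.5)) / 3 = 7/3 = 2.3333
  s[Y,Y] = ((-2.5)·(-2.5) + (-1.5)·(-1.5) + (1.5)·(1.5) + (2.5)·(2.5)) / 3 = 17/3 = 5.6667
  Sample standard deviations s_i = √(s[i,i]):
  s(X) = √(3.6667) = 1.9149
  s(Y) = √(5.6667) = 2.3805

Step 3 — r_{ij} = s_{ij} / (s_i · s_j):
  r[X,X] = 1 (diagonal).
  r[X,Y] = 2.3333 / (1.9149 · 2.3805) = 2.3333 / 4.5583 = 0.5119
  r[Y,Y] = 1 (diagonal).

R is symmetric with unit diagonal. Assembling:

R = [[1, 0.5119],
 [0.5119, 1]]


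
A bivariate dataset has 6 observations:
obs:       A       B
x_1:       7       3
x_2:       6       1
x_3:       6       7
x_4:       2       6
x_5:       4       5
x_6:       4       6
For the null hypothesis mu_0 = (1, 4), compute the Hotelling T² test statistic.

Step 1 — sample mean vector:
  mean(A) = (7 + 6 + 6 + 2 + 4 + 4) / 6 = 29/6 = 4.8333
  mean(B) = (3 + 1 + 7 + 6 + 5 + 6) / 6 = 28/6 = 4.6667
  x̄ = (4.8333, 4.6667),  deviation x̄ - mu_0 = (4.8333, 4.6667) - (1, 4) = (3.8333, 0.6667).

Step 2 — sample covariance matrix, S[i,j] = (1/(n-1)) · Σ_k (x_{k,i} - mean_i) · (x_{k,j} - mean_j), divisor n-1 = 5:
  S[A,A] = ((2.1667)·(2.1667) + (1.1667)·(1.1667) + (1.1667)·(1.1667) + (-2.8333)·(-2.8333) + (-0.8333)·(-0.8333) + (-0.8333)·(-0.8333)) / 5 = 16.8333/5 = 3.3667
  S[A,B] = ((2.1667)·(-1.6667) + (1.1667)·(-3.6667) + (1.1667)·(2.3333) + (-2.8333)·(1.3333) + (-0.8333)·(0.3333) + (-0.8333)·(1.3333)) / 5 = -10.3333/5 = -2.0667
  S[B,B] = ((-1.6667)·(-1.6667) + (-3.6667)·(-3.6667) + (2.3333)·(2.3333) + (1.3333)·(1.3333) + (0.3333)·(0.3333) + (1.3333)·(1.3333)) / 5 = 25.3333/5 = 5.0667
  S = [[3.3667, -2.0667],
 [-2.0667, 5.0667]].

Step 3 — invert S. det(S) = 3.3667·5.0667 - (-2.0667)² = 12.7867.
  S^{-1} = (1/det) · [[d, -b], [-b, a]] = [[0.3962, 0.1616],
 [0.1616, 0.2633]].

Step 4 — quadratic form (x̄ - mu_0)^T · S^{-1} · (x̄ - mu_0):
  S^{-1} · (x̄ - mu_0) = (1.6267, 0.7951),
  (x̄ - mu_0)^T · [...] = (3.8333)·(1.6267) + (0.6667)·(0.7951) = 6.7657.

Step 5 — scale by n: T² = 6 · 6.7657 = 40.5944.

T² ≈ 40.5944


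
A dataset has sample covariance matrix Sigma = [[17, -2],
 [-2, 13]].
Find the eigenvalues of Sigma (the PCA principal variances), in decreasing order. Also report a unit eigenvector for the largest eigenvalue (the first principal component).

Step 1 — characteristic polynomial of 2×2 Sigma:
  det(Sigma - λI) = λ² - trace · λ + det = 0.
  trace = 17 + 13 = 30, det = 17·13 - (-2)² = 217.
Step 2 — discriminant:
  Δ = trace² - 4·det = 900 - 868 = 32.
Step 3 — eigenvalues:
  λ = (trace ± √Δ)/2 = (30 ± 5.6569)/2,
  λ_1 = 17.8284,  λ_2 = 12.1716.

Step 4 — unit eigenvector for λ_1: solve (Sigma - λ_1 I)v = 0. First row:
  (17 - 17.8284)·v_x + (-2)·v_y = 0, i.e. (-0.8284)·v_x + (-2)·v_y = 0,
  so v ∝ (b, λ_1 - a) = (-2, 0.8284); multiply by -1 so the first entry is positive: u = (2, -0.8284).
  ||u|| = √((2)² + (-0.8284)²) = √(4.6863) ≈ 2.1648,
  v_1 = u/||u|| ≈ (0.9239, -0.3827) (||v_1|| = 1).

λ_1 = 17.8284,  λ_2 = 12.1716;  v_1 ≈ (0.9239, -0.3827)


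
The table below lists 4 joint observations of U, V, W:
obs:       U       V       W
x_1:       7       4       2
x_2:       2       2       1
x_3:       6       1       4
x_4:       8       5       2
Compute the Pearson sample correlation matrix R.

Step 1 — column means:
  mean(U) = (7 + 2 + 6 + 8) / 4 = 23/4 = 5.75
  mean(V) = (4 + 2 + 1 + 5) / 4 = 12/4 = 3
  mean(W) = (2 + 1 + 4 + 2) / 4 = 9/4 = 2.25

Step 2 — sample variances and covariances s[i,j] = (1/(n-1)) · Σ_k (x_{k,i} - mean_i) · (x_{k,j} - mean_j), with n-1 = 3:
  s[U,U] = ((1.25)·(1.25) + (-3.75)·(-3.75) + (0.25)·(0.25) + (2.25)·(2.25)) / 3 = 20.75/3 = 6.9167
  s[U,V] = ((1.25)·(1) + (-3.75)·(-1) + (0.25)·(-2) + (2.25)·(2)) / 3 = 9/3 = 3
  s[U,W] = ((1.25)·(-0.25) + (-3.75)·(-1.25) + (0.25)·(1.75) + (2.25)·(-0.25)) / 3 = 4.25/3 = 1.4167
  s[V,V] = ((1)·(1) + (-1)·(-1) + (-2)·(-2) + (2)·(2)) / 3 = 10/3 = 3.3333
  s[V,W] = ((1)·(-0.25) + (-1)·(-1.25) + (-2)·(1.75) + (2)·(-0.25)) / 3 = -3/3 = -1
  s[W,W] = ((-0.25)·(-0.25) + (-1.25)·(-1.25) + (1.75)·(1.75) + (-0.25)·(-0.25)) / 3 = 4.75/3 = 1.5833
  Sample standard deviations s_i = √(s[i,i]):
  s(U) = √(6.9167) = 2.63
  s(V) = √(3.3333) = 1.8257
  s(W) = √(1.5833) = 1.2583

Step 3 — r_{ij} = s_{ij} / (s_i · s_j):
  r[U,U] = 1 (diagonal).
  r[U,V] = 3 / (2.63 · 1.8257) = 3 / 4.8016 = 0.6248
  r[U,W] = 1.4167 / (2.63 · 1.2583) = 1.4167 / 3.3093 = 0.4281
  r[V,V] = 1 (diagonal).
  r[V,W] = -1 / (1.8257 · 1.2583) = -1 / 2.2973 = -0.4353
  r[W,W] = 1 (diagonal).

R is symmetric with unit diagonal. Assembling:

R = [[1, 0.6248, 0.4281],
 [0.6248, 1, -0.4353],
 [0.4281, -0.4353, 1]]


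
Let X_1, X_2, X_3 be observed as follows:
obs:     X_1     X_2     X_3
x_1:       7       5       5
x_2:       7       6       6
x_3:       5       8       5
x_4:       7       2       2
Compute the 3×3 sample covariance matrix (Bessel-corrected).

Step 1 — column means:
  mean(X_1) = (7 + 7 + 5 + 7) / 4 = 26/4 = 6.5
  mean(X_2) = (5 + 6 + 8 + 2) / 4 = 21/4 = 5.25
  mean(X_3) = (5 + 6 + 5 + 2) / 4 = 18/4 = 4.5

Step 2 — sample covariance S[i,j] = (1/(n-1)) · Σ_k (x_{k,i} - mean_i) · (x_{k,j} - mean_j), with n-1 = 3.
  S[X_1,X_1] = ((0.5)·(0.5) + (0.5)·(0.5) + (-1.5)·(-1.5) + (0.5)·(0.5)) / 3 = 3/3 = 1
  S[X_1,X_2] = ((0.5)·(-0.25) + (0.5)·(0.75) + (-1.5)·(2.75) + (0.5)·(-3.25)) / 3 = -5.5/3 = -1.8333
  S[X_1,X_3] = ((0.5)·(0.5) + (0.5)·(1.5) + (-1.5)·(0.5) + (0.5)·(-2.5)) / 3 = -1/3 = -0.3333
  S[X_2,X_2] = ((-0.25)·(-0.25) + (0.75)·(0.75) + (2.75)·(2.75) + (-3.25)·(-3.25)) / 3 = 18.75/3 = 6.25
  S[X_2,X_3] = ((-0.25)·(0.5) + (0.75)·(1.5) + (2.75)·(0.5) + (-3.25)·(-2.5)) / 3 = 10.5/3 = 3.5
  S[X_3,X_3] = ((0.5)·(0.5) + (1.5)·(1.5) + (0.5)·(0.5) + (-2.5)·(-2.5)) / 3 = 9/3 = 3

S is symmetric (S[j,i] = S[i,j]). Assembling:

S = [[1, -1.8333, -0.3333],
 [-1.8333, 6.25, 3.5],
 [-0.3333, 3.5, 3]]


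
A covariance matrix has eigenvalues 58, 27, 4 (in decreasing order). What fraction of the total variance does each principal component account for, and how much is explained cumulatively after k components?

Step 1 — total variance = trace(Sigma) = Σ λ_i = 58 + 27 + 4 = 89.

Step 2 — fraction explained by component i = λ_i / Σ λ:
  PC1: 58/89 = 0.6517
  PC2: 27/89 = 0.3034
  PC3: 4/89 = 0.0449

Step 3 — cumulative fraction after k components = (λ_1 + ... + λ_k) / Σ λ:
  k = 1: 58/89 = 0.6517
  k = 2: (58 + 27)/89 = 85/89 = 0.9551
  k = 3: (58 + 27 + 4)/89 = 89/89 = 1

Summary (fraction, with percent):

explained: PC1 0.6517 (65.17%), PC2 0.3034 (30.34%), PC3 0.0449 (4.49%);  cumulative: 0.6517, 0.9551, 1


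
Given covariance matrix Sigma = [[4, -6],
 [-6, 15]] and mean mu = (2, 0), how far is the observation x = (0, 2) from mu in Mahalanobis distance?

Step 1 — centre the observation: (x - mu) = (-2, 2).

Step 2 — invert Sigma. det(Sigma) = 4·15 - (-6)² = 24.
  Sigma^{-1} = (1/det) · [[d, -b], [-b, a]] = [[0.625, 0.25],
 [0.25, 0.1667]].

Step 3 — form the quadratic (x - mu)^T · Sigma^{-1} · (x - mu):
  Sigma^{-1} · (x - mu) = (-0.75, -0.1667).
  (x - mu)^T · [Sigma^{-1} · (x - mu)] = (-2)·(-0.75) + (2)·(-0.1667) = 1.1667.

Step 4 — take square root: d = √(1.1667) ≈ 1.0801.

d(x, mu) = √(1.1667) ≈ 1.0801


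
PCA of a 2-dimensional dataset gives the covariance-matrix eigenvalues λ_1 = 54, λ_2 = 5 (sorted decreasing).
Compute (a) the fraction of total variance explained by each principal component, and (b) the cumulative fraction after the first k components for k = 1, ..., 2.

Step 1 — total variance = trace(Sigma) = Σ λ_i = 54 + 5 = 59.

Step 2 — fraction explained by component i = λ_i / Σ λ:
  PC1: 54/59 = 0.9153
  PC2: 5/59 = 0.0847

Step 3 — cumulative fraction after k components = (λ_1 + ... + λ_k) / Σ λ:
  k = 1: 54/59 = 0.9153
  k = 2: (54 + 5)/59 = 59/59 = 1

Summary (fraction, with percent):

explained: PC1 0.9153 (91.53%), PC2 0.0847 (8.47%);  cumulative: 0.9153, 1


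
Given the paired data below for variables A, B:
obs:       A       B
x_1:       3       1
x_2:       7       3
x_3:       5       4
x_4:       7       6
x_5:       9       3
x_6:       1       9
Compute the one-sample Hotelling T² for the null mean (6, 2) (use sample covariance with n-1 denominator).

Step 1 — sample mean vector:
  mean(A) = (3 + 7 + 5 + 7 + 9 + 1) / 6 = 32/6 = 5.3333
  mean(B) = (1 + 3 + 4 + 6 + 3 + 9) / 6 = 26/6 = 4.3333
  x̄ = (5.3333, 4.3333),  deviation x̄ - mu_0 = (5.3333, 4.3333) - (6, 2) = (-0.6667, 2.3333).

Step 2 — sample covariance matrix, S[i,j] = (1/(n-1)) · Σ_k (x_{k,i} - mean_i) · (x_{k,j} - mean_j), divisor n-1 = 5:
  S[A,A] = ((-2.3333)·(-2.3333) + (1.6667)·(1.6667) + (-0.3333)·(-0.3333) + (1.6667)·(1.6667) + (3.6667)·(3.6667) + (-4.3333)·(-4.3333)) / 5 = 43.3333/5 = 8.6667
  S[A,B] = ((-2.3333)·(-3.3333) + (1.6667)·(-1.3333) + (-0.3333)·(-0.3333) + (1.6667)·(1.6667) + (3.6667)·(-1.3333) + (-4.3333)·(4.6667)) / 5 = -16.6667/5 = -3.3333
  S[B,B] = ((-3.3333)·(-3.3333) + (-1.3333)·(-1.3333) + (-0.3333)·(-0.3333) + (1.6667)·(1.6667) + (-1.3333)·(-1.3333) + (4.6667)·(4.6667)) / 5 = 39.3333/5 = 7.8667
  S = [[8.6667, -3.3333],
 [-3.3333, 7.8667]].

Step 3 — invert S. det(S) = 8.6667·7.8667 - (-3.3333)² = 57.0667.
  S^{-1} = (1/det) · [[d, -b], [-b, a]] = [[0.1379, 0.0584],
 [0.0584, 0.1519]].

Step 4 — quadratic form (x̄ - mu_0)^T · S^{-1} · (x̄ - mu_0):
  S^{-1} · (x̄ - mu_0) = (0.0444, 0.3154),
  (x̄ - mu_0)^T · [...] = (-0.6667)·(0.0444) + (2.3333)·(0.3154) = 0.7064.

Step 5 — scale by n: T² = 6 · 0.7064 = 4.2383.

T² ≈ 4.2383


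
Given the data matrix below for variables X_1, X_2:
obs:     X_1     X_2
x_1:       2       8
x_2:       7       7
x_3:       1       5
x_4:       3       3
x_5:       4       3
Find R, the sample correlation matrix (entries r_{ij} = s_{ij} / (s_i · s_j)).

Step 1 — column means:
  mean(X_1) = (2 + 7 + 1 + 3 + 4) / 5 = 17/5 = 3.4
  mean(X_2) = (8 + 7 + 5 + 3 + 3) / 5 = 26/5 = 5.2

Step 2 — sample variances and covariances s[i,j] = (1/(n-1)) · Σ_k (x_{k,i} - mean_i) · (x_{k,j} - mean_j), with n-1 = 4:
  s[X_1,X_1] = ((-1.4)·(-1.4) + (3.6)·(3.6) + (-2.4)·(-2.4) + (-0.4)·(-0.4) + (0.6)·(0.6)) / 4 = 21.2/4 = 5.3
  s[X_1,X_2] = ((-1.4)·(2.8) + (3.6)·(1.8) + (-2.4)·(-0.2) + (-0.4)·(-2.2) + (0.6)·(-2.2)) / 4 = 2.6/4 = 0.65
  s[X_2,X_2] = ((2.8)·(2.8) + (1.8)·(1.8) + (-0.2)·(-0.2) + (-2.2)·(-2.2) + (-2.2)·(-2.2)) / 4 = 20.8/4 = 5.2
  Sample standard deviations s_i = √(s[i,i]):
  s(X_1) = √(5.3) = 2.3022
  s(X_2) = √(5.2) = 2.2804

Step 3 — r_{ij} = s_{ij} / (s_i · s_j):
  r[X_1,X_1] = 1 (diagonal).
  r[X_1,X_2] = 0.65 / (2.3022 · 2.2804) = 0.65 / 5.2498 = 0.1238
  r[X_2,X_2] = 1 (diagonal).

R is symmetric with unit diagonal. Assembling:

R = [[1, 0.1238],
 [0.1238, 1]]


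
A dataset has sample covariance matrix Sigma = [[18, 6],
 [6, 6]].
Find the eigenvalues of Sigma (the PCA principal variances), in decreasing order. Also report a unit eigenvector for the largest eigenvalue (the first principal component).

Step 1 — characteristic polynomial of 2×2 Sigma:
  det(Sigma - λI) = λ² - trace · λ + det = 0.
  trace = 18 + 6 = 24, det = 18·6 - (6)² = 72.
Step 2 — discriminant:
  Δ = trace² - 4·det = 576 - 288 = 288.
Step 3 — eigenvalues:
  λ = (trace ± √Δ)/2 = (24 ± 16.9706)/2,
  λ_1 = 20.4853,  λ_2 = 3.5147.

Step 4 — unit eigenvector for λ_1: solve (Sigma - λ_1 I)v = 0. First row:
  (18 - 20.4853)·v_x + (6)·v_y = 0, i.e. (-2.4853)·v_x + (6)·v_y = 0,
  so v ∝ (b, λ_1 - a) = (6, 2.4853) = u.
  ||u|| = √((6)² + (2.4853)²) = √(42.1766) ≈ 6.4944,
  v_1 = u/||u|| ≈ (0.9239, 0.3827) (||v_1|| = 1).

λ_1 = 20.4853,  λ_2 = 3.5147;  v_1 ≈ (0.9239, 0.3827)


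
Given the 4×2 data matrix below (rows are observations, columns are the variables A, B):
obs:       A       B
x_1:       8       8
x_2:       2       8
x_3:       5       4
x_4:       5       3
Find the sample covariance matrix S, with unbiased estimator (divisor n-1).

Step 1 — column means:
  mean(A) = (8 + 2 + 5 + 5) / 4 = 20/4 = 5
  mean(B) = (8 + 8 + 4 + 3) / 4 = 23/4 = 5.75

Step 2 — sample covariance S[i,j] = (1/(n-1)) · Σ_k (x_{k,i} - mean_i) · (x_{k,j} - mean_j), with n-1 = 3.
  S[A,A] = ((3)·(3) + (-3)·(-3) + (0)·(0) + (0)·(0)) / 3 = 18/3 = 6
  S[A,B] = ((3)·(2.25) + (-3)·(2.25) + (0)·(-1.75) + (0)·(-2.75)) / 3 = 0/3 = 0
  S[B,B] = ((2.25)·(2.25) + (2.25)·(2.25) + (-1.75)·(-1.75) + (-2.75)·(-2.75)) / 3 = 20.75/3 = 6.9167

S is symmetric (S[j,i] = S[i,j]). Assembling:

S = [[6, 0],
 [0, 6.9167]]
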